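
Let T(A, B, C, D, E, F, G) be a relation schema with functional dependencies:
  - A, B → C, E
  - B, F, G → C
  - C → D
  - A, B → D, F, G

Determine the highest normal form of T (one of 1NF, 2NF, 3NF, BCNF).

2NF

Candidate key: {A, B}. Prime attributes: {A, B}.
B, F, G → C breaks BCNF: {B, F, G}⁺ = {B, C, D, F, G}, so {B, F, G} is not a superkey.
B, F, G → C determines the non-prime attribute {C} from a non-superkey — 3NF is violated.
Checking every proper subset of each key, none determines a non-prime attribute — 2NF is satisfied.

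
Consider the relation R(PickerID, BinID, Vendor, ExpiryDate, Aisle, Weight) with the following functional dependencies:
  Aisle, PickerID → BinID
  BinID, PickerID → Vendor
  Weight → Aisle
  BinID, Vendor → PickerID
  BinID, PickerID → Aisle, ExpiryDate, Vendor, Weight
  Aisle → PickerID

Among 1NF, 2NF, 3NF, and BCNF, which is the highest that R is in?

BCNF

Candidate keys: {Aisle}, {BinID, PickerID}, {BinID, Vendor}, {Weight}. Prime attributes: {Aisle, BinID, PickerID, Vendor, Weight}.
Every FD has a superkey on the left, so the relation is in BCNF.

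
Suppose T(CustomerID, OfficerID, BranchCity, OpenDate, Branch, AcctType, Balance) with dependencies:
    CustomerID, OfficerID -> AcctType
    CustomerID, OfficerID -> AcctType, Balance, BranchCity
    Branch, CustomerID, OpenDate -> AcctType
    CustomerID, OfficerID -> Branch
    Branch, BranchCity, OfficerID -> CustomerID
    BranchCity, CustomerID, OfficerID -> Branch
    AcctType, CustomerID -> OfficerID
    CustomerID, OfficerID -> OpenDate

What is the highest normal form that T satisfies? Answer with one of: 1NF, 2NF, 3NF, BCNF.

BCNF

Candidate keys: {AcctType, CustomerID}, {Branch, BranchCity, OfficerID}, {Branch, CustomerID, OpenDate}, {CustomerID, OfficerID}. Prime attributes: {AcctType, Branch, BranchCity, CustomerID, OfficerID, OpenDate}.
Each dependency's left side is a superkey — BCNF holds.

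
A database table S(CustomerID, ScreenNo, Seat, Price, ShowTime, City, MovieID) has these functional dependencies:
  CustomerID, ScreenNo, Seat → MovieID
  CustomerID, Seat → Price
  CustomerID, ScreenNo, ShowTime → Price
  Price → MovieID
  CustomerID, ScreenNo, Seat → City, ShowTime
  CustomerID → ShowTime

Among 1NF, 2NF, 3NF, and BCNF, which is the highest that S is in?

Candidate key: {CustomerID, ScreenNo, Seat}. Prime attributes: {CustomerID, ScreenNo, Seat}.
CustomerID, Seat → Price breaks BCNF: {CustomerID, Seat}⁺ = {CustomerID, MovieID, Price, Seat, ShowTime}, so {CustomerID, Seat} is not a superkey.
CustomerID, Seat → Price has non-prime {Price} on the right and a non-superkey on the left, so 3NF fails.
Since {CustomerID} ⊂ {CustomerID, ScreenNo, Seat} and {CustomerID}⁺ ⊇ {ShowTime} with {ShowTime} non-prime, there is a partial dependency; 2NF fails.

1NF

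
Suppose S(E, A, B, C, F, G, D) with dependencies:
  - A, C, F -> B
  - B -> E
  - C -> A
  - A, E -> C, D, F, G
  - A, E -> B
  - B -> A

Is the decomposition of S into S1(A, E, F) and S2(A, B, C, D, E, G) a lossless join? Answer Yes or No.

Yes

Common attributes: {A, E}; their closure is {A, B, C, D, E, F, G}.
Since S1 ⊆ {A, B, C, D, E, F, G}, the intersection is a superkey of S1; the decomposition is lossless.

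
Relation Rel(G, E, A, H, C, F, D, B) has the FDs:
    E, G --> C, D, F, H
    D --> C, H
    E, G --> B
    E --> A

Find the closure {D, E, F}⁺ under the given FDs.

{A, C, D, E, F, H}

Start with {D, E, F}.
D --> C, H applies; add {C, H} → now {C, D, E, F, H}.
E --> A applies; add {A} → now {A, C, D, E, F, H}.
No further FD applies.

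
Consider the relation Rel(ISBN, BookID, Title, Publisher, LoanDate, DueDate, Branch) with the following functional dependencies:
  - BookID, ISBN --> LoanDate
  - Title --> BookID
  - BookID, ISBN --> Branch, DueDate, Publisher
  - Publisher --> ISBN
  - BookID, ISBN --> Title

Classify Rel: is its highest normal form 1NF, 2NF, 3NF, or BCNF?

Candidate keys: {BookID, ISBN}, {BookID, Publisher}, {ISBN, Title}, {Publisher, Title}. Prime attributes: {BookID, ISBN, Publisher, Title}.
For Title --> BookID we have {Title}⁺ = {BookID, Title}; {Title} is not a superkey, so BCNF fails.
Since {BookID} ⊆ prime attributes and every other non-superkey FD also has a prime right side, the schema is in 3NF.

3NF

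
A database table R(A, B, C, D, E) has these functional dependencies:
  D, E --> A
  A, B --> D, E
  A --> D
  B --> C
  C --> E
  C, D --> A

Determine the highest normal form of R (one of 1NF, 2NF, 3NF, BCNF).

1NF

Candidate keys: {A, B}, {B, D}. Prime attributes: {A, B, D}.
For D, E --> A we have {D, E}⁺ = {A, D, E}; {D, E} is not a superkey, so BCNF fails.
B --> C determines the non-prime attribute {C} from a non-superkey — 3NF is violated.
{B} is a proper subset of the key {A, B}, and {B}⁺ contains the non-prime attributes {C, E} — a partial dependency, so 2NF is violated.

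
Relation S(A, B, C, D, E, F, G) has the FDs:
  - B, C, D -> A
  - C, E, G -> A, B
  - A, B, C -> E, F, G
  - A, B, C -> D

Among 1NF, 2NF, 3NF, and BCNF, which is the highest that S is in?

Candidate keys: {A, B, C}, {B, C, D}, {C, E, G}. Prime attributes: {A, B, C, D, E, G}.
Every FD has a superkey on the left, so the relation is in BCNF.

BCNF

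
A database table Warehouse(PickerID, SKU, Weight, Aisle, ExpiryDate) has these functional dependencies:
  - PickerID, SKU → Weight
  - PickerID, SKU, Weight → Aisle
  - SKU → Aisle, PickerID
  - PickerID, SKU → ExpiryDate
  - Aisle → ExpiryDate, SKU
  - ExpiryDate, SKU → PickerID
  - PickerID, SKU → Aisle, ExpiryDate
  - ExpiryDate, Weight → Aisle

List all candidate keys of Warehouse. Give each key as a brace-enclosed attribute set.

{Aisle}, {ExpiryDate, Weight}, {SKU}

{Aisle}⁺ = {Aisle, ExpiryDate, PickerID, SKU, Weight}, which is every attribute, so {Aisle} is a candidate key.
{SKU}⁺ = {Aisle, ExpiryDate, PickerID, SKU, Weight}, which is every attribute, so {SKU} is a candidate key.
{ExpiryDate, Weight}⁺ = {Aisle, ExpiryDate, PickerID, SKU, Weight}, which is every attribute, so {ExpiryDate, Weight} is a candidate key.
These are minimal and exhaustive — every other superkey contains one of them.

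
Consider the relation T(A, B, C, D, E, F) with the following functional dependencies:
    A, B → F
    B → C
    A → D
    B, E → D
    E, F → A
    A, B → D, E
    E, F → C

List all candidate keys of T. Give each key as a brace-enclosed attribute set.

{A, B}, {B, E, F}

Attributes never on any right-hand side: {B} — every candidate key must contain it.
{A, B}⁺ = {A, B, C, D, E, F}, which is every attribute, so {A, B} is a candidate key.
{B, E, F}⁺ = {A, B, C, D, E, F}, which is every attribute, so {B, E, F} is a candidate key.
No proper subset of any of these is a key, and no other minimal superkey exists.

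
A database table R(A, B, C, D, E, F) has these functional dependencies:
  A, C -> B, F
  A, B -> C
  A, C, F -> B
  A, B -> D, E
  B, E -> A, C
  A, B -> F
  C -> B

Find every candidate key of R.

{A, B}, {A, C}, {B, E}, {C, E}

{A, B} is a candidate key since {A, B}⁺ = {A, B, C, D, E, F} covers every attribute.
{A, C} is a candidate key since {A, C}⁺ = {A, B, C, D, E, F} covers every attribute.
{B, E} is a candidate key since {B, E}⁺ = {A, B, C, D, E, F} covers every attribute.
{C, E} is a candidate key since {C, E}⁺ = {A, B, C, D, E, F} covers every attribute.
These are minimal and exhaustive — every other superkey contains one of them.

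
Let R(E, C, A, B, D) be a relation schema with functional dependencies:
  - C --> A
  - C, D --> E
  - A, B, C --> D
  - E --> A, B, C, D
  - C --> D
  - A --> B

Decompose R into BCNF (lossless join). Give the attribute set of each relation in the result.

Candidate keys of the original relation: {C}, {E}.
Within {A, B, C, D, E}: {A}⁺ ∩ {A, B, C, D, E} = {A, B}, not the whole set, so A --> B violates BCNF; decompose into {A, B} and {A, C, D, E}.
{A, B}: every determinant is a superkey — BCNF.
{A, C, D, E}: every determinant is a superkey — BCNF.

{A, B}; {A, C, D, E}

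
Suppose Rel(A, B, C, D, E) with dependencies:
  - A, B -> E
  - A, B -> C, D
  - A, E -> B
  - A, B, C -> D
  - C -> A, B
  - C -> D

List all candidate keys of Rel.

{A, B}, {A, E}, {C}

{C}⁺ = {A, B, C, D, E} — all of the relation — so {C} is a candidate key.
{A, B}⁺ = {A, B, C, D, E} — all of the relation — so {A, B} is a candidate key.
{A, E}⁺ = {A, B, C, D, E} — all of the relation — so {A, E} is a candidate key.
These are minimal and exhaustive — every other superkey contains one of them.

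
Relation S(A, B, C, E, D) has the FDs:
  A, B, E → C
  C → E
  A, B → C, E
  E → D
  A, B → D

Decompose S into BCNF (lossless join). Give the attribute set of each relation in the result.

{A, B, C}; {C, E}; {D, E}

Candidate key of the original relation: {A, B}.
In {A, B, C, D, E}, {C} is not a superkey ({C}⁺ restricted to this set is {C, D, E}), so split on C → D, E into {C, D, E} and {A, B, C}.
In {C, D, E}, {E} is not a superkey ({E}⁺ restricted to this set is {D, E}), so split on E → D into {D, E} and {C, E}.
{D, E} has no BCNF violation.
{C, E} has no BCNF violation.
{A, B, C} has no BCNF violation.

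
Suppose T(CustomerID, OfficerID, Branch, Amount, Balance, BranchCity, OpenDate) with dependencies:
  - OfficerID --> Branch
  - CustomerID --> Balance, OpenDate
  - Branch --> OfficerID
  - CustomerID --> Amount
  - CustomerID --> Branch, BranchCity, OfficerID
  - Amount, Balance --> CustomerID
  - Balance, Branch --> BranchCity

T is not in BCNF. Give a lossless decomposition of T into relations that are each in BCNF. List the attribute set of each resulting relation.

{Amount, Balance, CustomerID, OfficerID, OpenDate}; {Balance, BranchCity, OfficerID}; {Branch, OfficerID}

Candidate keys of the original relation: {Amount, Balance}, {CustomerID}.
{Amount, Balance, Branch, BranchCity, CustomerID, OfficerID, OpenDate}: {OfficerID} determines {Branch, OfficerID} here but is not a superkey — split on OfficerID --> Branch, giving {Branch, OfficerID} and {Amount, Balance, BranchCity, CustomerID, OfficerID, OpenDate}.
{Branch, OfficerID}: every determinant is a superkey — BCNF.
{Amount, Balance, BranchCity, CustomerID, OfficerID, OpenDate}: {Balance, OfficerID} determines {Balance, BranchCity, OfficerID} here but is not a superkey — split on Balance, OfficerID --> BranchCity, giving {Balance, BranchCity, OfficerID} and {Amount, Balance, CustomerID, OfficerID, OpenDate}.
{Balance, BranchCity, OfficerID}: every determinant is a superkey — BCNF.
{Amount, Balance, CustomerID, OfficerID, OpenDate}: every determinant is a superkey — BCNF.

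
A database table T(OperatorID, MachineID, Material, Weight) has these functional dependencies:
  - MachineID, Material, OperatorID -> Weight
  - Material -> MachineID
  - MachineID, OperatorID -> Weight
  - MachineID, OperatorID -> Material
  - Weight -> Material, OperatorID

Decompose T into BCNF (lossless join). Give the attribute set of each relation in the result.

{MachineID, Material}; {Material, OperatorID, Weight}

Candidate keys of the original relation: {MachineID, OperatorID}, {Material, OperatorID}, {Weight}.
In {MachineID, Material, OperatorID, Weight}, {Material} is not a superkey ({Material}⁺ restricted to this set is {MachineID, Material}), so split on Material -> MachineID into {MachineID, Material} and {Material, OperatorID, Weight}.
{MachineID, Material} has no BCNF violation.
{Material, OperatorID, Weight} has no BCNF violation.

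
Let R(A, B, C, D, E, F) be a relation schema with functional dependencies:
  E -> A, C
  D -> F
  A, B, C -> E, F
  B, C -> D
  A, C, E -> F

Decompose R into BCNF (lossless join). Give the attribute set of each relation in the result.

{A, C, E, F}; {B, D, E}

Candidate keys of the original relation: {A, B, C}, {B, E}.
Within {A, B, C, D, E, F}: {E}⁺ ∩ {A, B, C, D, E, F} = {A, C, E, F}, not the whole set, so E -> A, C, F violates BCNF; decompose into {A, C, E, F} and {B, D, E}.
{A, C, E, F}: every determinant is a superkey — BCNF.
{B, D, E}: every determinant is a superkey — BCNF.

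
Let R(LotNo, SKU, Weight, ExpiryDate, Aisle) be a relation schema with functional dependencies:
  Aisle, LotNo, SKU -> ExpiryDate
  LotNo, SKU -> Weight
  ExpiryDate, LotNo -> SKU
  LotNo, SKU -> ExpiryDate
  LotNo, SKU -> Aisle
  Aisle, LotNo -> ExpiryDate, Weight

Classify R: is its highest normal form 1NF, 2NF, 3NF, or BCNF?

Candidate keys: {Aisle, LotNo}, {ExpiryDate, LotNo}, {LotNo, SKU}. Prime attributes: {Aisle, ExpiryDate, LotNo, SKU}.
Every FD has a superkey on the left, so the relation is in BCNF.

BCNF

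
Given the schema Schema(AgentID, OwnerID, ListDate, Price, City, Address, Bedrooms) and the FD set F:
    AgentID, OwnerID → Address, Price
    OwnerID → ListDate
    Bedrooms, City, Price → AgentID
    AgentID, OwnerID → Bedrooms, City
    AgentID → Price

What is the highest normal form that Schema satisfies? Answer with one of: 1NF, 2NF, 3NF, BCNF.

Candidate keys: {AgentID, OwnerID}, {Bedrooms, City, OwnerID, Price}. Prime attributes: {AgentID, Bedrooms, City, OwnerID, Price}.
OwnerID → ListDate breaks BCNF: {OwnerID}⁺ = {ListDate, OwnerID}, so {OwnerID} is not a superkey.
Because {ListDate} is non-prime and the left side of OwnerID → ListDate is not a superkey, the relation is not in 3NF.
The proper key subset {OwnerID} of {AgentID, OwnerID} determines non-prime {ListDate}, so the relation is not even in 2NF.

1NF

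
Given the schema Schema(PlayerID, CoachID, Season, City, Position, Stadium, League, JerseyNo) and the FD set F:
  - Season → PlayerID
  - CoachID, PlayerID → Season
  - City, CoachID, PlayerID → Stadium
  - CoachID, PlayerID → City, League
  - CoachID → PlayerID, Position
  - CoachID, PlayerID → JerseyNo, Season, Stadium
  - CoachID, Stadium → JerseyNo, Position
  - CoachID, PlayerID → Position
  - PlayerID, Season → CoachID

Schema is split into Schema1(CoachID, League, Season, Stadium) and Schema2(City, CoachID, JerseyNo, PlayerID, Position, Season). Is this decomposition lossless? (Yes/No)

Yes

Schema1 ∩ Schema2 = {CoachID, Season}; its closure under F is {City, CoachID, JerseyNo, League, PlayerID, Position, Season, Stadium}.
Since Schema1 ⊆ {City, CoachID, JerseyNo, League, PlayerID, Position, Season, Stadium}, the intersection is a superkey of Schema1; the decomposition is lossless.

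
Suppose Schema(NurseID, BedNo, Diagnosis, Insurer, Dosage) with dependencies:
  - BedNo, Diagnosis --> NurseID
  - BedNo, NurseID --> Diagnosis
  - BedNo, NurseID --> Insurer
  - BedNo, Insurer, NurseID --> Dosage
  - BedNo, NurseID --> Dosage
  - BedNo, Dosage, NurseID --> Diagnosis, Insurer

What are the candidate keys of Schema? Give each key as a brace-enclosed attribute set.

Attributes never on any right-hand side: {BedNo} — every candidate key must contain it.
{BedNo, Diagnosis}⁺ = {BedNo, Diagnosis, Dosage, Insurer, NurseID}, which is every attribute, so {BedNo, Diagnosis} is a candidate key.
{BedNo, NurseID}⁺ = {BedNo, Diagnosis, Dosage, Insurer, NurseID}, which is every attribute, so {BedNo, NurseID} is a candidate key.
These are minimal and exhaustive — every other superkey contains one of them.

{BedNo, Diagnosis}, {BedNo, NurseID}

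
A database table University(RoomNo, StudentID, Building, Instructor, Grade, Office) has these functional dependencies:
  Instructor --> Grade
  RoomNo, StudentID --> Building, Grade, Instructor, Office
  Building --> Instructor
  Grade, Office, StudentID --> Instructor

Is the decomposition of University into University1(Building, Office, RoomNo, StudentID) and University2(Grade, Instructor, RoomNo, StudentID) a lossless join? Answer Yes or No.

University1 ∩ University2 = {RoomNo, StudentID}; its closure under F is {Building, Grade, Instructor, Office, RoomNo, StudentID}.
This includes all of University1, so the common attributes are a superkey of University1 — the join is lossless.

Yes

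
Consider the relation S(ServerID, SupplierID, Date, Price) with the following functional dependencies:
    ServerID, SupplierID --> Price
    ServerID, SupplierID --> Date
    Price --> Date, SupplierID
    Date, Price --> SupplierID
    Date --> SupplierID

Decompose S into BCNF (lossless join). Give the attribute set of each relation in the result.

Candidate keys of the original relation: {Date, ServerID}, {Price, ServerID}, {ServerID, SupplierID}.
Within {Date, Price, ServerID, SupplierID}: {Price}⁺ ∩ {Date, Price, ServerID, SupplierID} = {Date, Price, SupplierID}, not the whole set, so Price --> Date, SupplierID violates BCNF; decompose into {Date, Price, SupplierID} and {Price, ServerID}.
Within {Date, Price, SupplierID}: {Date}⁺ ∩ {Date, Price, SupplierID} = {Date, SupplierID}, not the whole set, so Date --> SupplierID violates BCNF; decompose into {Date, SupplierID} and {Date, Price}.
{Date, SupplierID} has no BCNF violation.
{Date, Price} has no BCNF violation.
{Price, ServerID} has no BCNF violation.

{Date, Price}; {Date, SupplierID}; {Price, ServerID}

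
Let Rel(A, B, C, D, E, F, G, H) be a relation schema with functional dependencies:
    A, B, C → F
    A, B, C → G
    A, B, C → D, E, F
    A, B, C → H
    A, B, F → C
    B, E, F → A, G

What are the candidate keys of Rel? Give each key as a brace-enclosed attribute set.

{B} never appears on the right of any FD, so every key must include it.
{A, B, C} is a candidate key since {A, B, C}⁺ = {A, B, C, D, E, F, G, H} covers every attribute.
{A, B, F} is a candidate key since {A, B, F}⁺ = {A, B, C, D, E, F, G, H} covers every attribute.
{B, E, F} is a candidate key since {B, E, F}⁺ = {A, B, C, D, E, F, G, H} covers every attribute.
Any other superkey properly contains one of these, so there are no further candidate keys.

{A, B, C}, {A, B, F}, {B, E, F}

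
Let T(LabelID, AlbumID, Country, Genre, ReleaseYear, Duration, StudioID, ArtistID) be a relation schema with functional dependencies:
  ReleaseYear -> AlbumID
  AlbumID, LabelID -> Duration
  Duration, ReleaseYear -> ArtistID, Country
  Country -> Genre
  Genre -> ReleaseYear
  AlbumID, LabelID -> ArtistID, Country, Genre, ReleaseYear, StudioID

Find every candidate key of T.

Attributes never on any right-hand side: {LabelID} — every candidate key must contain it.
{AlbumID, LabelID}⁺ = {AlbumID, ArtistID, Country, Duration, Genre, LabelID, ReleaseYear, StudioID}, which is every attribute, so {AlbumID, LabelID} is a candidate key.
{Country, LabelID}⁺ = {AlbumID, ArtistID, Country, Duration, Genre, LabelID, ReleaseYear, StudioID}, which is every attribute, so {Country, LabelID} is a candidate key.
{Genre, LabelID}⁺ = {AlbumID, ArtistID, Country, Duration, Genre, LabelID, ReleaseYear, StudioID}, which is every attribute, so {Genre, LabelID} is a candidate key.
{LabelID, ReleaseYear}⁺ = {AlbumID, ArtistID, Country, Duration, Genre, LabelID, ReleaseYear, StudioID}, which is every attribute, so {LabelID, ReleaseYear} is a candidate key.
No proper subset of any of these is a key, and no other minimal superkey exists.

{AlbumID, LabelID}, {Country, LabelID}, {Genre, LabelID}, {LabelID, ReleaseYear}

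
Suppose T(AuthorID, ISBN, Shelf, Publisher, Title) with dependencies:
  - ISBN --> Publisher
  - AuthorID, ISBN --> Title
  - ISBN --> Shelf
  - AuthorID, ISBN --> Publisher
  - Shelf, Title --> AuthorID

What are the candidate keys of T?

{AuthorID, ISBN}, {ISBN, Title}

No FD produces {ISBN}, so it must be in every candidate key.
{AuthorID, ISBN}⁺ = {AuthorID, ISBN, Publisher, Shelf, Title} — all of the relation — so {AuthorID, ISBN} is a candidate key.
{ISBN, Title}⁺ = {AuthorID, ISBN, Publisher, Shelf, Title} — all of the relation — so {ISBN, Title} is a candidate key.
No proper subset of any of these is a key, and no other minimal superkey exists.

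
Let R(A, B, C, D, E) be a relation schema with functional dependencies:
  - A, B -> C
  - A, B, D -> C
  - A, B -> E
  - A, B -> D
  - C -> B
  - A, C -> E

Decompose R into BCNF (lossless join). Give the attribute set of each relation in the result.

{A, C, D, E}; {B, C}

Candidate keys of the original relation: {A, B}, {A, C}.
Within {A, B, C, D, E}: {C}⁺ ∩ {A, B, C, D, E} = {B, C}, not the whole set, so C -> B violates BCNF; decompose into {B, C} and {A, C, D, E}.
{B, C} is in BCNF.
{A, C, D, E} is in BCNF.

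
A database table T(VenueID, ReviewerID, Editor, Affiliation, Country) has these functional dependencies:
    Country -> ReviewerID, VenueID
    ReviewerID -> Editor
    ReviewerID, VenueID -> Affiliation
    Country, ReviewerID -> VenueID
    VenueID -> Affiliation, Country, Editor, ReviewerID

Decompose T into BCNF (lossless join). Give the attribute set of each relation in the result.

{Affiliation, Country, ReviewerID, VenueID}; {Editor, ReviewerID}

Candidate keys of the original relation: {Country}, {VenueID}.
{Affiliation, Country, Editor, ReviewerID, VenueID}: {ReviewerID} determines {Editor, ReviewerID} here but is not a superkey — split on ReviewerID -> Editor, giving {Editor, ReviewerID} and {Affiliation, Country, ReviewerID, VenueID}.
{Editor, ReviewerID} is in BCNF.
{Affiliation, Country, ReviewerID, VenueID} is in BCNF.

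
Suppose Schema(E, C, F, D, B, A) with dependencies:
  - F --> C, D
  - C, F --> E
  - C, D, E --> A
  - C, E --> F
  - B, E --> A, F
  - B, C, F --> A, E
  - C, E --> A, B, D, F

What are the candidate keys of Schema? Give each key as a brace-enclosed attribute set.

{B, E}, {C, E}, {F}

Closure of {F} is {A, B, C, D, E, F}, the whole schema; {F} is a candidate key.
Closure of {B, E} is {A, B, C, D, E, F}, the whole schema; {B, E} is a candidate key.
Closure of {C, E} is {A, B, C, D, E, F}, the whole schema; {C, E} is a candidate key.
No proper subset of any of these is a key, and no other minimal superkey exists.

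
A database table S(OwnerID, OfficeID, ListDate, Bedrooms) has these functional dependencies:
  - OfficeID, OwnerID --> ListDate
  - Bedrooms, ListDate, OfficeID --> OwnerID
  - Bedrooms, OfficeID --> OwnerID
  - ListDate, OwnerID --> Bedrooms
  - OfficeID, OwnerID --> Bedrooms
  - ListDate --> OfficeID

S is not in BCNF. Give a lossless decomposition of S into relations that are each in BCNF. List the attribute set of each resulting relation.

Candidate keys of the original relation: {Bedrooms, ListDate}, {Bedrooms, OfficeID}, {ListDate, OwnerID}, {OfficeID, OwnerID}.
Within {Bedrooms, ListDate, OfficeID, OwnerID}: {ListDate}⁺ ∩ {Bedrooms, ListDate, OfficeID, OwnerID} = {ListDate, OfficeID}, not the whole set, so ListDate --> OfficeID violates BCNF; decompose into {ListDate, OfficeID} and {Bedrooms, ListDate, OwnerID}.
{ListDate, OfficeID}: every determinant is a superkey — BCNF.
{Bedrooms, ListDate, OwnerID}: every determinant is a superkey — BCNF.

{Bedrooms, ListDate, OwnerID}; {ListDate, OfficeID}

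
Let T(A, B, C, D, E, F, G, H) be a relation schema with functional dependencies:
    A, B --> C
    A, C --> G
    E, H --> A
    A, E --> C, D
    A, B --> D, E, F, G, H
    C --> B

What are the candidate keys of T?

{A, B}, {A, C}, {A, E}, {E, H}

{A, B}⁺ = {A, B, C, D, E, F, G, H}, which is every attribute, so {A, B} is a candidate key.
{A, C}⁺ = {A, B, C, D, E, F, G, H}, which is every attribute, so {A, C} is a candidate key.
{A, E}⁺ = {A, B, C, D, E, F, G, H}, which is every attribute, so {A, E} is a candidate key.
{E, H}⁺ = {A, B, C, D, E, F, G, H}, which is every attribute, so {E, H} is a candidate key.
Any other superkey properly contains one of these, so there are no further candidate keys.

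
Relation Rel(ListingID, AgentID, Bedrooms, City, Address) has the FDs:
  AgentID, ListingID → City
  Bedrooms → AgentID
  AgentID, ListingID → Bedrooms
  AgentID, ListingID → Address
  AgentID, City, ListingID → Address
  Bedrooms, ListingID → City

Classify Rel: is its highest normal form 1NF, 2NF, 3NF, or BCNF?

3NF

Candidate keys: {AgentID, ListingID}, {Bedrooms, ListingID}. Prime attributes: {AgentID, Bedrooms, ListingID}.
Bedrooms → AgentID: {Bedrooms}⁺ = {AgentID, Bedrooms}, which is not all of the attributes, so the left side is not a superkey — BCNF is violated.
But every attribute on its right side ({AgentID}) is prime, and the same holds for every other non-superkey FD, so 3NF still holds.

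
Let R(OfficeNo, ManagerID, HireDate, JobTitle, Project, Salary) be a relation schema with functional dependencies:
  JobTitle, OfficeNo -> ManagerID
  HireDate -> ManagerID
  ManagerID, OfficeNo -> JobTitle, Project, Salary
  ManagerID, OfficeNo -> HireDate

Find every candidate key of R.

Attributes never on any right-hand side: {OfficeNo} — every candidate key must contain it.
{HireDate, OfficeNo}⁺ = {HireDate, JobTitle, ManagerID, OfficeNo, Project, Salary} — all of the relation — so {HireDate, OfficeNo} is a candidate key.
{JobTitle, OfficeNo}⁺ = {HireDate, JobTitle, ManagerID, OfficeNo, Project, Salary} — all of the relation — so {JobTitle, OfficeNo} is a candidate key.
{ManagerID, OfficeNo}⁺ = {HireDate, JobTitle, ManagerID, OfficeNo, Project, Salary} — all of the relation — so {ManagerID, OfficeNo} is a candidate key.
No proper subset of any of these is a key, and no other minimal superkey exists.

{HireDate, OfficeNo}, {JobTitle, OfficeNo}, {ManagerID, OfficeNo}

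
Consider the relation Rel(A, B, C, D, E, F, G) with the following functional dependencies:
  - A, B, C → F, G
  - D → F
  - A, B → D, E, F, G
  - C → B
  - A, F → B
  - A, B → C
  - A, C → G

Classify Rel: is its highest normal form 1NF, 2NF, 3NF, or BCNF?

Candidate keys: {A, B}, {A, C}, {A, D}, {A, F}. Prime attributes: {A, B, C, D, F}.
D → F: {D}⁺ = {D, F}, which is not all of the attributes, so the left side is not a superkey — BCNF is violated.
Since {F} ⊆ prime attributes and every other non-superkey FD also has a prime right side, the schema is in 3NF.

3NF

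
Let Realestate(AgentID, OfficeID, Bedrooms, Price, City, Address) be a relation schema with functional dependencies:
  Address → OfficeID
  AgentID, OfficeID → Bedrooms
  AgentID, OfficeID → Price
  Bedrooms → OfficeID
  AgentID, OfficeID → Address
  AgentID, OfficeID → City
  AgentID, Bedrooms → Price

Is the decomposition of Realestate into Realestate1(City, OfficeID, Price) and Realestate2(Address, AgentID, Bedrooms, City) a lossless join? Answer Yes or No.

No

The shared attributes are {City} and {City}⁺ = {City}.
Realestate1 ⊄ {City} and Realestate2 ⊄ {City}, so the split is lossy.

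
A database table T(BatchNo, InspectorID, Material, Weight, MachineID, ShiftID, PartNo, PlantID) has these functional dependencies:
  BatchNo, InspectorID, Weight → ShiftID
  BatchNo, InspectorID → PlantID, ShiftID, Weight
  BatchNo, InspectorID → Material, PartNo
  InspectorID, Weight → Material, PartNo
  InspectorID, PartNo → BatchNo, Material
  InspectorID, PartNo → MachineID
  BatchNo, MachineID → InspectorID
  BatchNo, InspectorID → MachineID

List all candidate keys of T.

{BatchNo, InspectorID} is a candidate key since {BatchNo, InspectorID}⁺ = {BatchNo, InspectorID, MachineID, Material, PartNo, PlantID, ShiftID, Weight} covers every attribute.
{BatchNo, MachineID} is a candidate key since {BatchNo, MachineID}⁺ = {BatchNo, InspectorID, MachineID, Material, PartNo, PlantID, ShiftID, Weight} covers every attribute.
{InspectorID, PartNo} is a candidate key since {InspectorID, PartNo}⁺ = {BatchNo, InspectorID, MachineID, Material, PartNo, PlantID, ShiftID, Weight} covers every attribute.
{InspectorID, Weight} is a candidate key since {InspectorID, Weight}⁺ = {BatchNo, InspectorID, MachineID, Material, PartNo, PlantID, ShiftID, Weight} covers every attribute.
These are minimal and exhaustive — every other superkey contains one of them.

{BatchNo, InspectorID}, {BatchNo, MachineID}, {InspectorID, PartNo}, {InspectorID, Weight}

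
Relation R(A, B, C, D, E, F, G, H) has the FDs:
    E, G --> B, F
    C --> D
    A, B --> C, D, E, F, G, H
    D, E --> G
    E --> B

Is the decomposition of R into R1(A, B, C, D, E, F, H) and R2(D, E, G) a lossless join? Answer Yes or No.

Yes

The shared attributes are {D, E} and {D, E}⁺ = {B, D, E, F, G}.
Since R2 ⊆ {B, D, E, F, G}, the intersection is a superkey of R2; the decomposition is lossless.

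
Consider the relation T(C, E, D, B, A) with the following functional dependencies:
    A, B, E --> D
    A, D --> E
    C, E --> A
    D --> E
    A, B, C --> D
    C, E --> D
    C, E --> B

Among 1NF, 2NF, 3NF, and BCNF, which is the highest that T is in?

Candidate keys: {A, B, C}, {C, D}, {C, E}. Prime attributes: {A, B, C, D, E}.
A, B, E --> D: {A, B, E}⁺ = {A, B, D, E}, which is not all of the attributes, so the left side is not a superkey — BCNF is violated.
Since {D} ⊆ prime attributes and every other non-superkey FD also has a prime right side, the schema is in 3NF.

3NF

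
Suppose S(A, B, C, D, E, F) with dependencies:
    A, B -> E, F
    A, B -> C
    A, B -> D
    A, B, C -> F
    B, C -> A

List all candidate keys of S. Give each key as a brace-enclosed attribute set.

No FD produces {B}, so it must be in every candidate key.
{A, B} is a candidate key since {A, B}⁺ = {A, B, C, D, E, F} covers every attribute.
{B, C} is a candidate key since {B, C}⁺ = {A, B, C, D, E, F} covers every attribute.
Any other superkey properly contains one of these, so there are no further candidate keys.

{A, B}, {B, C}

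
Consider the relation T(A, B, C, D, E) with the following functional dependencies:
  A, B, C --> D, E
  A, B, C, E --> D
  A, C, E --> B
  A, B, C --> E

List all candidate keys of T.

{A, C} never appear on the right of any FD, so every key must include all of them.
{A, B, C}⁺ = {A, B, C, D, E}, which is every attribute, so {A, B, C} is a candidate key.
{A, C, E}⁺ = {A, B, C, D, E}, which is every attribute, so {A, C, E} is a candidate key.
These are minimal and exhaustive — every other superkey contains one of them.

{A, B, C}, {A, C, E}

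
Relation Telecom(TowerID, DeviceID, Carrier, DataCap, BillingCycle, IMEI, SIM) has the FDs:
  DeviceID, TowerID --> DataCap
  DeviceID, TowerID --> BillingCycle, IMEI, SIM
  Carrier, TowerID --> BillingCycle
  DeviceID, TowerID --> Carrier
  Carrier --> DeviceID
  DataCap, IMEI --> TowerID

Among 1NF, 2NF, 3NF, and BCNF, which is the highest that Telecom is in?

3NF

Candidate keys: {Carrier, DataCap, IMEI}, {Carrier, TowerID}, {DataCap, DeviceID, IMEI}, {DeviceID, TowerID}. Prime attributes: {Carrier, DataCap, DeviceID, IMEI, TowerID}.
Carrier --> DeviceID breaks BCNF: {Carrier}⁺ = {Carrier, DeviceID}, so {Carrier} is not a superkey.
Its right-hand attributes {DeviceID} are all prime, as are those of every other non-superkey FD — the relation is in 3NF.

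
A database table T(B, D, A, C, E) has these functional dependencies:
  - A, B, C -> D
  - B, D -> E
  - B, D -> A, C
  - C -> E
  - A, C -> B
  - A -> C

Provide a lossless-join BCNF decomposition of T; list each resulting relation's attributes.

Candidate keys of the original relation: {A}, {B, D}.
Within {A, B, C, D, E}: {C}⁺ ∩ {A, B, C, D, E} = {C, E}, not the whole set, so C -> E violates BCNF; decompose into {C, E} and {A, B, C, D}.
{C, E} has no BCNF violation.
{A, B, C, D} has no BCNF violation.

{A, B, C, D}; {C, E}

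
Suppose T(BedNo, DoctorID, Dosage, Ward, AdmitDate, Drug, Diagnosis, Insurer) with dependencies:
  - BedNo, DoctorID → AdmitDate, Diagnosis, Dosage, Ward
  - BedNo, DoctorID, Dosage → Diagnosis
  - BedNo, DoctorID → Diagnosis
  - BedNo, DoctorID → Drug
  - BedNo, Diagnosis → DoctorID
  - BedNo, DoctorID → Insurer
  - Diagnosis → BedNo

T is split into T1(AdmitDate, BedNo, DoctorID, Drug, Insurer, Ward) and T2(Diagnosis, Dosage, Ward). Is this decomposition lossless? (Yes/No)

No

Common attributes: {Ward}; their closure is {Ward}.
T1 ⊄ {Ward} and T2 ⊄ {Ward}, so the split is lossy.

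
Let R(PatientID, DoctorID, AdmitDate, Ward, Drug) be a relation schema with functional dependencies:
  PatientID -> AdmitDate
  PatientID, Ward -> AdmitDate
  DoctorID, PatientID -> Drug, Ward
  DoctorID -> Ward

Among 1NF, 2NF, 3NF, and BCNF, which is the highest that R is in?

Candidate key: {DoctorID, PatientID}. Prime attributes: {DoctorID, PatientID}.
PatientID -> AdmitDate breaks BCNF: {PatientID}⁺ = {AdmitDate, PatientID}, so {PatientID} is not a superkey.
Because {AdmitDate} is non-prime and the left side of PatientID -> AdmitDate is not a superkey, the relation is not in 3NF.
Since {DoctorID} ⊂ {DoctorID, PatientID} and {DoctorID}⁺ ⊇ {Ward} with {Ward} non-prime, there is a partial dependency; 2NF fails.

1NF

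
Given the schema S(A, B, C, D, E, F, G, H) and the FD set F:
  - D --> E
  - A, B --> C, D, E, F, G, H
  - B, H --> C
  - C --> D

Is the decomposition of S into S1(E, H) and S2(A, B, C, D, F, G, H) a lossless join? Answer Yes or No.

No

The shared attributes are {H} and {H}⁺ = {H}.
S1 ⊄ {H} and S2 ⊄ {H}, so the split is lossy.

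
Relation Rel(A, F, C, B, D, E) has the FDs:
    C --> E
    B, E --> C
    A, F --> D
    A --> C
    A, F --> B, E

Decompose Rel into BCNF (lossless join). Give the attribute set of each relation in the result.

{A, B, D, F}; {A, C}; {C, E}

Candidate key of the original relation: {A, F}.
In {A, B, C, D, E, F}, {C} is not a superkey ({C}⁺ restricted to this set is {C, E}), so split on C --> E into {C, E} and {A, B, C, D, F}.
{C, E} has no BCNF violation.
In {A, B, C, D, F}, {A} is not a superkey ({A}⁺ restricted to this set is {A, C}), so split on A --> C into {A, C} and {A, B, D, F}.
{A, C} has no BCNF violation.
{A, B, D, F} has no BCNF violation.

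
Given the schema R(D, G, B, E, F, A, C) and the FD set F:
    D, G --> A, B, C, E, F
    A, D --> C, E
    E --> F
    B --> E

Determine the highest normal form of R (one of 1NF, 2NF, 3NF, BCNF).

2NF

Candidate key: {D, G}. Prime attributes: {D, G}.
A, D --> C, E breaks BCNF: {A, D}⁺ = {A, C, D, E, F}, so {A, D} is not a superkey.
Because {C, E} are non-prime and the left side of A, D --> C, E is not a superkey, the relation is not in 3NF.
No proper subset of a key has a non-prime attribute in its closure, so there is no partial dependency; 2NF holds.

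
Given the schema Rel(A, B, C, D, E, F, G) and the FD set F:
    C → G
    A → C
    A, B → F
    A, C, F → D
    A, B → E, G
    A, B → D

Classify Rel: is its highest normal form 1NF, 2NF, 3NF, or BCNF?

1NF

Candidate key: {A, B}. Prime attributes: {A, B}.
For C → G we have {C}⁺ = {C, G}; {C} is not a superkey, so BCNF fails.
Because {G} is non-prime and the left side of C → G is not a superkey, the relation is not in 3NF.
The proper key subset {A} of {A, B} determines non-prime {C, G}, so the relation is not even in 2NF.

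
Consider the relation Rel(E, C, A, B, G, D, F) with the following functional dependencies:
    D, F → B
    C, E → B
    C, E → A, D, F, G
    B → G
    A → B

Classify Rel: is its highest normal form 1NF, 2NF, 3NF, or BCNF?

Candidate key: {C, E}. Prime attributes: {C, E}.
D, F → B: {D, F}⁺ = {B, D, F, G}, which is not all of the attributes, so the left side is not a superkey — BCNF is violated.
D, F → B has non-prime {B} on the right and a non-superkey on the left, so 3NF fails.
No proper subset of a key has a non-prime attribute in its closure, so there is no partial dependency; 2NF holds.

2NF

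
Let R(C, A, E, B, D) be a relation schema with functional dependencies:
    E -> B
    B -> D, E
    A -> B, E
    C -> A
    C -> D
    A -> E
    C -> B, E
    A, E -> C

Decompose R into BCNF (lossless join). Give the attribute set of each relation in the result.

{A, C, E}; {B, D, E}

Candidate keys of the original relation: {A}, {C}.
Within {A, B, C, D, E}: {E}⁺ ∩ {A, B, C, D, E} = {B, D, E}, not the whole set, so E -> B, D violates BCNF; decompose into {B, D, E} and {A, C, E}.
{B, D, E} has no BCNF violation.
{A, C, E} has no BCNF violation.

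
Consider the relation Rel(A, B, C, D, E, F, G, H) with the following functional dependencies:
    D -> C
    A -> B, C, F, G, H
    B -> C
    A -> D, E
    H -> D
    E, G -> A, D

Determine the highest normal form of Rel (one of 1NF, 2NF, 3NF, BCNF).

Candidate keys: {A}, {E, G}. Prime attributes: {A, E, G}.
For D -> C we have {D}⁺ = {C, D}; {D} is not a superkey, so BCNF fails.
Because {C} is non-prime and the left side of D -> C is not a superkey, the relation is not in 3NF.
Checking every proper subset of each key, none determines a non-prime attribute — 2NF is satisfied.

2NF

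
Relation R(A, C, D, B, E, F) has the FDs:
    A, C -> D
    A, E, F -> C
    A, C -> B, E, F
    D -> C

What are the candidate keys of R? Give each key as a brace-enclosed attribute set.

Attributes never on any right-hand side: {A} — every candidate key must contain it.
{A, C}⁺ = {A, B, C, D, E, F} — all of the relation — so {A, C} is a candidate key.
{A, D}⁺ = {A, B, C, D, E, F} — all of the relation — so {A, D} is a candidate key.
{A, E, F}⁺ = {A, B, C, D, E, F} — all of the relation — so {A, E, F} is a candidate key.
Any other superkey properly contains one of these, so there are no further candidate keys.

{A, C}, {A, D}, {A, E, F}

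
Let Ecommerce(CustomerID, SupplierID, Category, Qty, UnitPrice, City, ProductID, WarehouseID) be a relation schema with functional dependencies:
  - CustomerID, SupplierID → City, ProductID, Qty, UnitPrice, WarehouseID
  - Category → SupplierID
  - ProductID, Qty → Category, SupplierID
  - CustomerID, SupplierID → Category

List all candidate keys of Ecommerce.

{CustomerID} never appears on the right of any FD, so every key must include it.
{Category, CustomerID}⁺ = {Category, City, CustomerID, ProductID, Qty, SupplierID, UnitPrice, WarehouseID}, which is every attribute, so {Category, CustomerID} is a candidate key.
{CustomerID, SupplierID}⁺ = {Category, City, CustomerID, ProductID, Qty, SupplierID, UnitPrice, WarehouseID}, which is every attribute, so {CustomerID, SupplierID} is a candidate key.
{CustomerID, ProductID, Qty}⁺ = {Category, City, CustomerID, ProductID, Qty, SupplierID, UnitPrice, WarehouseID}, which is every attribute, so {CustomerID, ProductID, Qty} is a candidate key.
These are minimal and exhaustive — every other superkey contains one of them.

{Category, CustomerID}, {CustomerID, ProductID, Qty}, {CustomerID, SupplierID}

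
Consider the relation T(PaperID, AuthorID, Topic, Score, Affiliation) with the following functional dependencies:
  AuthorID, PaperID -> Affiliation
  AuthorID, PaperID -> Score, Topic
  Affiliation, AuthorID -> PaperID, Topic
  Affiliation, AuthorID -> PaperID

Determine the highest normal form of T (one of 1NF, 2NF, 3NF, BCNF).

Candidate keys: {Affiliation, AuthorID}, {AuthorID, PaperID}. Prime attributes: {Affiliation, AuthorID, PaperID}.
Every FD has a superkey on the left, so the relation is in BCNF.

BCNF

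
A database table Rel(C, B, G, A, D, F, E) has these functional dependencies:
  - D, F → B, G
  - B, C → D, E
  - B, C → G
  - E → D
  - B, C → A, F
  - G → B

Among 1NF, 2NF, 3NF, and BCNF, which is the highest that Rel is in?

Candidate keys: {B, C}, {C, D, F}, {C, E, F}, {C, G}. Prime attributes: {B, C, D, E, F, G}.
D, F → B, G: {D, F}⁺ = {B, D, F, G}, which is not all of the attributes, so the left side is not a superkey — BCNF is violated.
Since {B, G} ⊆ prime attributes and every other non-superkey FD also has a prime right side, the schema is in 3NF.

3NF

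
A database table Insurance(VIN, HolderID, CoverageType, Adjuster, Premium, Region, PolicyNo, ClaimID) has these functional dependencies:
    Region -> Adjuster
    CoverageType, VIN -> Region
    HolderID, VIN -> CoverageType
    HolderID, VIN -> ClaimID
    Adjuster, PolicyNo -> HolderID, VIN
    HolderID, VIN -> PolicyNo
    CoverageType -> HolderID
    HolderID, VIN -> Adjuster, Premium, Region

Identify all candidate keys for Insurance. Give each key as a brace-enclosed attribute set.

{Adjuster, PolicyNo}, {CoverageType, VIN}, {HolderID, VIN}, {PolicyNo, Region}

{Adjuster, PolicyNo}⁺ = {Adjuster, ClaimID, CoverageType, HolderID, PolicyNo, Premium, Region, VIN}, which is every attribute, so {Adjuster, PolicyNo} is a candidate key.
{CoverageType, VIN}⁺ = {Adjuster, ClaimID, CoverageType, HolderID, PolicyNo, Premium, Region, VIN}, which is every attribute, so {CoverageType, VIN} is a candidate key.
{HolderID, VIN}⁺ = {Adjuster, ClaimID, CoverageType, HolderID, PolicyNo, Premium, Region, VIN}, which is every attribute, so {HolderID, VIN} is a candidate key.
{PolicyNo, Region}⁺ = {Adjuster, ClaimID, CoverageType, HolderID, PolicyNo, Premium, Region, VIN}, which is every attribute, so {PolicyNo, Region} is a candidate key.
These are minimal and exhaustive — every other superkey contains one of them.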